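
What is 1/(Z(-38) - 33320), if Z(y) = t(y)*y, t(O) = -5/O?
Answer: -1/33325 ≈ -3.0008e-5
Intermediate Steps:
Z(y) = -5 (Z(y) = (-5/y)*y = -5)
1/(Z(-38) - 33320) = 1/(-5 - 33320) = 1/(-33325) = -1/33325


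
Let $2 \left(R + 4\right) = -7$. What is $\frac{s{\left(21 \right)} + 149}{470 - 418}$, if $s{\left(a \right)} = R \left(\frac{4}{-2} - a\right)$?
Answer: $\frac{643}{104} \approx 6.1827$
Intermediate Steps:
$R = - \frac{15}{2}$ ($R = -4 + \frac{1}{2} \left(-7\right) = -4 - \frac{7}{2} = - \frac{15}{2} \approx -7.5$)
$s{\left(a \right)} = 15 + \frac{15 a}{2}$ ($s{\left(a \right)} = - \frac{15 \left(\frac{4}{-2} - a\right)}{2} = - \frac{15 \left(4 \left(- \frac{1}{2}\right) - a\right)}{2} = - \frac{15 \left(-2 - a\right)}{2} = 15 + \frac{15 a}{2}$)
$\frac{s{\left(21 \right)} + 149}{470 - 418} = \frac{\left(15 + \frac{15}{2} \cdot 21\right) + 149}{470 - 418} = \frac{\left(15 + \frac{315}{2}\right) + 149}{52} = \left(\frac{345}{2} + 149\right) \frac{1}{52} = \frac{643}{2} \cdot \frac{1}{52} = \frac{643}{104}$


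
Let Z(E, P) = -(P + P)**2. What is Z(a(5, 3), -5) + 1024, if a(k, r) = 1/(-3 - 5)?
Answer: 924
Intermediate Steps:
a(k, r) = -1/8 (a(k, r) = 1/(-8) = -1/8)
Z(E, P) = -4*P**2 (Z(E, P) = -(2*P)**2 = -4*P**2)
Z(a(5, 3), -5) + 1024 = -4*(-5)**2 + 1024 = -4*25 + 1024 = -100 + 1024 = 924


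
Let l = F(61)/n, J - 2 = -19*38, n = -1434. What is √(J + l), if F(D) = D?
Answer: I*√1480663794/1434 ≈ 26.834*I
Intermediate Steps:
J = -720 (J = 2 - 19*38 = 2 - 1*722 = 2 - 722 = -720)
l = -61/1434 (l = 61/(-1434) = 61*(-1/1434) = -61/1434 ≈ -0.042538)
√(J + l) = √(-720 - 61/1434) = √(-1032541/1434) = I*√1480663794/1434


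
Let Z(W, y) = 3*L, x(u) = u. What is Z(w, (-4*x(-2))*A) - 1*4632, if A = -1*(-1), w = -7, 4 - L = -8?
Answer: -4596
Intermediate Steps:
L = 12 (L = 4 - 1*(-8) = 4 + 8 = 12)
A = 1
Z(W, y) = 36 (Z(W, y) = 3*12 = 36)
Z(w, (-4*x(-2))*A) - 1*4632 = 36 - 1*4632 = 36 - 4632 = -4596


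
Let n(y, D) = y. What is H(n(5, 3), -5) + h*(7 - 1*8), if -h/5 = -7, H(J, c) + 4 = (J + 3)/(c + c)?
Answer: -199/5 ≈ -39.800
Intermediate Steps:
H(J, c) = -4 + (3 + J)/(2*c) (H(J, c) = -4 + (J + 3)/(c + c) = -4 + (3 + J)/((2*c)) = -4 + (3 + J)*(1/(2*c)) = -4 + (3 + J)/(2*c))
h = 35 (h = -5*(-7) = 35)
H(n(5, 3), -5) + h*(7 - 1*8) = (1/2)*(3 + 5 - 8*(-5))/(-5) + 35*(7 - 1*8) = (1/2)*(-1/5)*(3 + 5 + 40) + 35*(7 - 8) = (1/2)*(-1/5)*48 + 35*(-1) = -24/5 - 35 = -199/5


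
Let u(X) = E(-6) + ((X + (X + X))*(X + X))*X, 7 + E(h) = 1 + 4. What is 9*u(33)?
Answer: 1940580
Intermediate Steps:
E(h) = -2 (E(h) = -7 + (1 + 4) = -7 + 5 = -2)
u(X) = -2 + 6*X³ (u(X) = -2 + ((X + (X + X))*(X + X))*X = -2 + ((X + 2*X)*(2*X))*X = -2 + ((3*X)*(2*X))*X = -2 + (6*X²)*X = -2 + 6*X³)
9*u(33) = 9*(-2 + 6*33³) = 9*(-2 + 6*35937) = 9*(-2 + 215622) = 9*215620 = 1940580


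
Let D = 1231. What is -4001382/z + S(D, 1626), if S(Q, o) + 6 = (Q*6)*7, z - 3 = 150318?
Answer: 2588997678/50107 ≈ 51669.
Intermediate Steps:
z = 150321 (z = 3 + 150318 = 150321)
S(Q, o) = -6 + 42*Q (S(Q, o) = -6 + (Q*6)*7 = -6 + (6*Q)*7 = -6 + 42*Q)
-4001382/z + S(D, 1626) = -4001382/150321 + (-6 + 42*1231) = -4001382*1/150321 + (-6 + 51702) = -1333794/50107 + 51696 = 2588997678/50107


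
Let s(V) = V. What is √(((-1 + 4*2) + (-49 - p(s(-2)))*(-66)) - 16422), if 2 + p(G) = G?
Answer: I*√13445 ≈ 115.95*I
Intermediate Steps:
p(G) = -2 + G
√(((-1 + 4*2) + (-49 - p(s(-2)))*(-66)) - 16422) = √(((-1 + 4*2) + (-49 - (-2 - 2))*(-66)) - 16422) = √(((-1 + 8) + (-49 - 1*(-4))*(-66)) - 16422) = √((7 + (-49 + 4)*(-66)) - 16422) = √((7 - 45*(-66)) - 16422) = √((7 + 2970) - 16422) = √(2977 - 16422) = √(-13445) = I*√13445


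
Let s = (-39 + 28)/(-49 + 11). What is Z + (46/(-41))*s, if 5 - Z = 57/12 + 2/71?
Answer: -22775/221236 ≈ -0.10294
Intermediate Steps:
s = 11/38 (s = -11/(-38) = -11*(-1/38) = 11/38 ≈ 0.28947)
Z = 63/284 (Z = 5 - (57/12 + 2/71) = 5 - (57*(1/12) + 2*(1/71)) = 5 - (19/4 + 2/71) = 5 - 1*1357/284 = 5 - 1357/284 = 63/284 ≈ 0.22183)
Z + (46/(-41))*s = 63/284 + (46/(-41))*(11/38) = 63/284 + (46*(-1/41))*(11/38) = 63/284 - 46/41*11/38 = 63/284 - 253/779 = -22775/221236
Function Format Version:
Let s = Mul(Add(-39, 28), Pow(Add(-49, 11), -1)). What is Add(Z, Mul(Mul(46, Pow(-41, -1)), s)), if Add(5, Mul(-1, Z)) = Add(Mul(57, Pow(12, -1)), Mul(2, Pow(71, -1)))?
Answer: Rational(-22775, 221236) ≈ -0.10294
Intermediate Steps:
s = Rational(11, 38) (s = Mul(-11, Pow(-38, -1)) = Mul(-11, Rational(-1, 38)) = Rational(11, 38) ≈ 0.28947)
Z = Rational(63, 284) (Z = Add(5, Mul(-1, Add(Mul(57, Pow(12, -1)), Mul(2, Pow(71, -1))))) = Add(5, Mul(-1, Add(Mul(57, Rational(1, 12)), Mul(2, Rational(1, 71))))) = Add(5, Mul(-1, Add(Rational(19, 4), Rational(2, 71)))) = Add(5, Mul(-1, Rational(1357, 284))) = Add(5, Rational(-1357, 284)) = Rational(63, 284) ≈ 0.22183)
Add(Z, Mul(Mul(46, Pow(-41, -1)), s)) = Add(Rational(63, 284), Mul(Mul(46, Pow(-41, -1)), Rational(11, 38))) = Add(Rational(63, 284), Mul(Mul(46, Rational(-1, 41)), Rational(11, 38))) = Add(Rational(63, 284), Mul(Rational(-46, 41), Rational(11, 38))) = Add(Rational(63, 284), Rational(-253, 779)) = Rational(-22775, 221236)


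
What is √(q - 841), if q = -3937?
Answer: I*√4778 ≈ 69.123*I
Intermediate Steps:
√(q - 841) = √(-3937 - 841) = √(-4778) = I*√4778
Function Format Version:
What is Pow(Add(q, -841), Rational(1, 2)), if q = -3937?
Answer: Mul(I, Pow(4778, Rational(1, 2))) ≈ Mul(69.123, I)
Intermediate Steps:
Pow(Add(q, -841), Rational(1, 2)) = Pow(Add(-3937, -841), Rational(1, 2)) = Pow(-4778, Rational(1, 2)) = Mul(I, Pow(4778, Rational(1, 2)))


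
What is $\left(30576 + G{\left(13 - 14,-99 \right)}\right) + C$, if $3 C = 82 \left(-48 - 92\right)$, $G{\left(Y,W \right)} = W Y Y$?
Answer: $\frac{79951}{3} \approx 26650.0$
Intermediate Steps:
$G{\left(Y,W \right)} = W Y^{2}$
$C = - \frac{11480}{3}$ ($C = \frac{82 \left(-48 - 92\right)}{3} = \frac{82 \left(-140\right)}{3} = \frac{1}{3} \left(-11480\right) = - \frac{11480}{3} \approx -3826.7$)
$\left(30576 + G{\left(13 - 14,-99 \right)}\right) + C = \left(30576 - 99 \left(13 - 14\right)^{2}\right) - \frac{11480}{3} = \left(30576 - 99 \left(-1\right)^{2}\right) - \frac{11480}{3} = \left(30576 - 99\right) - \frac{11480}{3} = 30477 - \frac{11480}{3} = \frac{79951}{3}$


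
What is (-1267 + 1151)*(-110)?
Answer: 12760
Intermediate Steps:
(-1267 + 1151)*(-110) = -116*(-110) = 12760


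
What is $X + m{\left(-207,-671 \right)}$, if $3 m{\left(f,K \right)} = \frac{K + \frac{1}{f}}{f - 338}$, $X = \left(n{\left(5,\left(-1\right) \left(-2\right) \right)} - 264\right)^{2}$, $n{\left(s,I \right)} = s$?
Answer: $\frac{22703367943}{338445} \approx 67081.0$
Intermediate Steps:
$X = 67081$ ($X = \left(5 - 264\right)^{2} = \left(-259\right)^{2} = 67081$)
$m{\left(f,K \right)} = \frac{K + \frac{1}{f}}{3 \left(-338 + f\right)}$ ($m{\left(f,K \right)} = \frac{\left(K + \frac{1}{f}\right) \frac{1}{f - 338}}{3} = \frac{\left(K + \frac{1}{f}\right) \frac{1}{-338 + f}}{3} = \frac{\frac{1}{-338 + f} \left(K + \frac{1}{f}\right)}{3} = \frac{K + \frac{1}{f}}{3 \left(-338 + f\right)}$)
$X + m{\left(-207,-671 \right)} = 67081 + \frac{1 - -138897}{3 \left(-207\right) \left(-338 - 207\right)} = 67081 + \frac{1}{3} \left(- \frac{1}{207}\right) \frac{1}{-545} \left(1 + 138897\right) = 67081 + \frac{1}{3} \left(- \frac{1}{207}\right) \left(- \frac{1}{545}\right) 138898 = 67081 + \frac{138898}{338445} = \frac{22703367943}{338445}$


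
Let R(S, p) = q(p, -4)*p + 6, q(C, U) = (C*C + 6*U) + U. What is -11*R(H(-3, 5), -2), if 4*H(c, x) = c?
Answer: -594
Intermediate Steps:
H(c, x) = c/4
q(C, U) = C² + 7*U (q(C, U) = (C² + 6*U) + U = C² + 7*U)
R(S, p) = 6 + p*(-28 + p²) (R(S, p) = (p² + 7*(-4))*p + 6 = (p² - 28)*p + 6 = (-28 + p²)*p + 6 = p*(-28 + p²) + 6 = 6 + p*(-28 + p²))
-11*R(H(-3, 5), -2) = -11*(6 - 2*(-28 + (-2)²)) = -11*(6 - 2*(-28 + 4)) = -11*(6 - 2*(-24)) = -11*(6 + 48) = -11*54 = -594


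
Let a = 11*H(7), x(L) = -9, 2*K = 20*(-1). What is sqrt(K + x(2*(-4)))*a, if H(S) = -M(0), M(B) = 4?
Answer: -44*I*sqrt(19) ≈ -191.79*I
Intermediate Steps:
K = -10 (K = (20*(-1))/2 = (1/2)*(-20) = -10)
H(S) = -4 (H(S) = -1*4 = -4)
a = -44 (a = 11*(-4) = -44)
sqrt(K + x(2*(-4)))*a = sqrt(-10 - 9)*(-44) = sqrt(-19)*(-44) = (I*sqrt(19))*(-44) = -44*I*sqrt(19)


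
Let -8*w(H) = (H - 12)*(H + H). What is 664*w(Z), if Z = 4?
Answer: 5312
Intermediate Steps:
w(H) = -H*(-12 + H)/4 (w(H) = -(H - 12)*(H + H)/8 = -(-12 + H)*2*H/8 = -H*(-12 + H)/4)
664*w(Z) = 664*((¼)*4*(12 - 1*4)) = 664*((¼)*4*(12 - 4)) = 664*((¼)*4*8) = 664*8 = 5312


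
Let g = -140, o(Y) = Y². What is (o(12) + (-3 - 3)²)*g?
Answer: -25200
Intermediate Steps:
(o(12) + (-3 - 3)²)*g = (12² + (-3 - 3)²)*(-140) = (144 + (-6)²)*(-140) = (144 + 36)*(-140) = 180*(-140) = -25200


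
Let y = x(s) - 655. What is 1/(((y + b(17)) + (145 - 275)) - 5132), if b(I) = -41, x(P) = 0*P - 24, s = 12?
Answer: -1/5982 ≈ -0.00016717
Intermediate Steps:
x(P) = -24 (x(P) = 0 - 24 = -24)
y = -679 (y = -24 - 655 = -679)
1/(((y + b(17)) + (145 - 275)) - 5132) = 1/(((-679 - 41) + (145 - 275)) - 5132) = 1/((-720 - 130) - 5132) = 1/(-850 - 5132) = 1/(-5982) = -1/5982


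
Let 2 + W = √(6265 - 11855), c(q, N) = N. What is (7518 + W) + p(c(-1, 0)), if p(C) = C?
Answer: 7516 + I*√5590 ≈ 7516.0 + 74.766*I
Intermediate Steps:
W = -2 + I*√5590 (W = -2 + √(6265 - 11855) = -2 + √(-5590) = -2 + I*√5590 ≈ -2.0 + 74.766*I)
(7518 + W) + p(c(-1, 0)) = (7518 + (-2 + I*√5590)) + 0 = (7516 + I*√5590) + 0 = 7516 + I*√5590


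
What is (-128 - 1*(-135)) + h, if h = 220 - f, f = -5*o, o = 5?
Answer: 252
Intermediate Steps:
f = -25 (f = -5*5 = -25)
h = 245 (h = 220 - 1*(-25) = 220 + 25 = 245)
(-128 - 1*(-135)) + h = (-128 - 1*(-135)) + 245 = (-128 + 135) + 245 = 7 + 245 = 252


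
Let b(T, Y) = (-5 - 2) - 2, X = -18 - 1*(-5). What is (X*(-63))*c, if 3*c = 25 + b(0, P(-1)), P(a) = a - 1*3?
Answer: 4368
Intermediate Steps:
P(a) = -3 + a (P(a) = a - 3 = -3 + a)
X = -13 (X = -18 + 5 = -13)
b(T, Y) = -9 (b(T, Y) = -7 - 2 = -9)
c = 16/3 (c = (25 - 9)/3 = (⅓)*16 = 16/3 ≈ 5.3333)
(X*(-63))*c = -13*(-63)*(16/3) = 819*(16/3) = 4368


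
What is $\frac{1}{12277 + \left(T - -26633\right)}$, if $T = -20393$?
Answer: $\frac{1}{18517} \approx 5.4004 \cdot 10^{-5}$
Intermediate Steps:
$\frac{1}{12277 + \left(T - -26633\right)} = \frac{1}{12277 - -6240} = \frac{1}{12277 + \left(-20393 + 26633\right)} = \frac{1}{12277 + 6240} = \frac{1}{18517}$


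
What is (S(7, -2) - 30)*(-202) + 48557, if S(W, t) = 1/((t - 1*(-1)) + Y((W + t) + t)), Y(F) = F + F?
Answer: 272883/5 ≈ 54577.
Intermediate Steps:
Y(F) = 2*F
S(W, t) = 1/(1 + 2*W + 5*t) (S(W, t) = 1/((t - 1*(-1)) + 2*((W + t) + t)) = 1/((t + 1) + 2*(W + 2*t)) = 1/((1 + t) + (2*W + 4*t)) = 1/(1 + 2*W + 5*t))
(S(7, -2) - 30)*(-202) + 48557 = (1/(1 + 2*7 + 5*(-2)) - 30)*(-202) + 48557 = (1/(1 + 14 - 10) - 30)*(-202) + 48557 = (1/5 - 30)*(-202) + 48557 = -149/5*(-202) + 48557 = 30098/5 + 48557 = 272883/5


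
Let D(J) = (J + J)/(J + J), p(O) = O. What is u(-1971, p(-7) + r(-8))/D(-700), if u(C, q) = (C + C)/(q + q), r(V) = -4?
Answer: 1971/11 ≈ 179.18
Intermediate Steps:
D(J) = 1 (D(J) = (2*J)/((2*J)) = (2*J)*(1/(2*J)) = 1)
u(C, q) = C/q (u(C, q) = (2*C)/((2*q)) = (2*C)*(1/(2*q)) = C/q)
u(-1971, p(-7) + r(-8))/D(-700) = -1971/(-7 - 4)/1 = -1971/(-11)*1 = -1971*(-1/11)*1 = (1971/11)*1 = 1971/11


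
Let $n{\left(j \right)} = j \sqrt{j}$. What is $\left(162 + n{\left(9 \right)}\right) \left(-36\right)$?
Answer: $-6804$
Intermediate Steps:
$n{\left(j \right)} = j^{\frac{3}{2}}$
$\left(162 + n{\left(9 \right)}\right) \left(-36\right) = \left(162 + 9^{\frac{3}{2}}\right) \left(-36\right) = \left(162 + 27\right) \left(-36\right) = 189 \left(-36\right) = -6804$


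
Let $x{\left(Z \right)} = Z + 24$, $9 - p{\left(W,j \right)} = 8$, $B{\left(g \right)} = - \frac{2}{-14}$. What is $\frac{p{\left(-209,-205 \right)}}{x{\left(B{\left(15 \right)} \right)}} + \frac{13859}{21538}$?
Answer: $\frac{2492937}{3639922} \approx 0.68489$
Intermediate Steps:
$B{\left(g \right)} = \frac{1}{7}$ ($B{\left(g \right)} = \left(-2\right) \left(- \frac{1}{14}\right) = \frac{1}{7}$)
$p{\left(W,j \right)} = 1$ ($p{\left(W,j \right)} = 9 - 8 = 1$)
$x{\left(Z \right)} = 24 + Z$
$\frac{p{\left(-209,-205 \right)}}{x{\left(B{\left(15 \right)} \right)}} + \frac{13859}{21538} = 1 \frac{1}{24 + \frac{1}{7}} + \frac{13859}{21538} = 1 \frac{1}{\frac{169}{7}} + 13859 \cdot \frac{1}{21538} = 1 \cdot \frac{7}{169} + \frac{13859}{21538} = \frac{7}{169} + \frac{13859}{21538} = \frac{2492937}{3639922}$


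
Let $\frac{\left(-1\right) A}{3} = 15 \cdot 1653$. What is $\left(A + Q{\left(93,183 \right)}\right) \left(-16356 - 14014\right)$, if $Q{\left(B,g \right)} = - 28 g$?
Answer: $2414688330$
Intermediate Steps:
$A = -74385$ ($A = - 3 \cdot 15 \cdot 1653 = \left(-3\right) 24795 = -74385$)
$\left(A + Q{\left(93,183 \right)}\right) \left(-16356 - 14014\right) = \left(-74385 - 5124\right) \left(-16356 - 14014\right) = \left(-74385 - 5124\right) \left(-30370\right) = \left(-79509\right) \left(-30370\right) = 2414688330$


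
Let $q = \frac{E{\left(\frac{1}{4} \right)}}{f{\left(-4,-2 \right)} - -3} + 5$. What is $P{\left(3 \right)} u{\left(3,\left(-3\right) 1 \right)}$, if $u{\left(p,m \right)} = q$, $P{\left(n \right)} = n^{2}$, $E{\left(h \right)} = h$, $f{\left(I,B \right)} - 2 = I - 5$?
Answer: $\frac{711}{16} \approx 44.438$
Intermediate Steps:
$f{\left(I,B \right)} = -3 + I$ ($f{\left(I,B \right)} = 2 + \left(I - 5\right) = 2 + \left(-5 + I\right) = -3 + I$)
$q = \frac{79}{16}$ ($q = \frac{1}{\left(\left(-3 - 4\right) - -3\right) 4} + 5 = \frac{1}{-7 + 3} \cdot \frac{1}{4} + 5 = \frac{1}{-4} \cdot \frac{1}{4} + 5 = \left(- \frac{1}{4}\right) \frac{1}{4} + 5 = - \frac{1}{16} + 5 = \frac{79}{16} \approx 4.9375$)
$u{\left(p,m \right)} = \frac{79}{16}$
$P{\left(3 \right)} u{\left(3,\left(-3\right) 1 \right)} = 3^{2} \cdot \frac{79}{16} = 9 \cdot \frac{79}{16} = \frac{711}{16}$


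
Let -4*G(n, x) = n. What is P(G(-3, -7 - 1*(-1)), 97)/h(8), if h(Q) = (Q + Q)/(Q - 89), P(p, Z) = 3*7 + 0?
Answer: -1701/16 ≈ -106.31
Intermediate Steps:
G(n, x) = -n/4
P(p, Z) = 21 (P(p, Z) = 21 + 0 = 21)
h(Q) = 2*Q/(-89 + Q) (h(Q) = (2*Q)/(-89 + Q) = 2*Q/(-89 + Q))
P(G(-3, -7 - 1*(-1)), 97)/h(8) = 21/((2*8/(-89 + 8))) = 21/((2*8/(-81))) = 21/((2*8*(-1/81))) = 21/(-16/81) = 21*(-81/16) = -1701/16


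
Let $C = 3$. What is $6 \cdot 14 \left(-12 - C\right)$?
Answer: $-1260$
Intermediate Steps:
$6 \cdot 14 \left(-12 - C\right) = 6 \cdot 14 \left(-12 - 3\right) = 84 \left(-12 - 3\right) = 84 \left(-15\right) = -1260$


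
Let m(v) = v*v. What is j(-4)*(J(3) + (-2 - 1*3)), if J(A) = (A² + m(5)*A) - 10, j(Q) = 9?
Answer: 621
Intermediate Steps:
m(v) = v²
J(A) = -10 + A² + 25*A (J(A) = (A² + 5²*A) - 10 = (A² + 25*A) - 10 = -10 + A² + 25*A)
j(-4)*(J(3) + (-2 - 1*3)) = 9*((-10 + 3² + 25*3) + (-2 - 1*3)) = 9*((-10 + 9 + 75) + (-2 - 3)) = 9*(74 - 5) = 9*69 = 621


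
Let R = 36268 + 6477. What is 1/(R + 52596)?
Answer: 1/95341 ≈ 1.0489e-5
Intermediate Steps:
R = 42745
1/(R + 52596) = 1/(42745 + 52596) = 1/95341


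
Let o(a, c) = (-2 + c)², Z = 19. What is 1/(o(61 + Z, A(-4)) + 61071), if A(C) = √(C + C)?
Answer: I/(8*√2 + 61067*I) ≈ 1.6375e-5 + 3.0338e-9*I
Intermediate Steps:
A(C) = √2*√C (A(C) = √(2*C) = √2*√C)
1/(o(61 + Z, A(-4)) + 61071) = 1/((-2 + √2*√(-4))² + 61071) = 1/((-2 + √2*(2*I))² + 61071) = 1/((-2 + 2*I*√2)² + 61071) = 1/(61071 + (-2 + 2*I*√2)²)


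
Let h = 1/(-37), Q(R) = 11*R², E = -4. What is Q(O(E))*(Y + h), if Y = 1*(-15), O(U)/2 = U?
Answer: -391424/37 ≈ -10579.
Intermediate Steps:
O(U) = 2*U
Y = -15
h = -1/37 ≈ -0.027027
Q(O(E))*(Y + h) = (11*(2*(-4))²)*(-15 - 1/37) = (11*(-8)²)*(-556/37) = (11*64)*(-556/37) = 704*(-556/37) = -391424/37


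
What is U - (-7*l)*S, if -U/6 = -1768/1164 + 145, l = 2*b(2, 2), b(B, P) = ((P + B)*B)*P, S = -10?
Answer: -300786/97 ≈ -3100.9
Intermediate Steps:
b(B, P) = B*P*(B + P) (b(B, P) = ((B + P)*B)*P = (B*(B + P))*P = B*P*(B + P))
l = 32 (l = 2*(2*2*(2 + 2)) = 2*(2*2*4) = 2*16 = 32)
U = -83506/97 (U = -6*(-1768/1164 + 145) = -6*(-1768*1/1164 + 145) = -6*(-442/291 + 145) = -6*41753/291 = -83506/97 ≈ -860.89)
U - (-7*l)*S = -83506/97 - (-7*32)*(-10) = -83506/97 - (-224)*(-10) = -83506/97 - 1*2240 = -83506/97 - 2240 = -300786/97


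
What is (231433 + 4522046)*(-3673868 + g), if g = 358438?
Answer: -15759826880970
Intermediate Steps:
(231433 + 4522046)*(-3673868 + g) = (231433 + 4522046)*(-3673868 + 358438) = 4753479*(-3315430) = -15759826880970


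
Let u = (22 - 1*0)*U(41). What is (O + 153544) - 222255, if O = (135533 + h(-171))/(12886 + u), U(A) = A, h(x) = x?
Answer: -473625953/6894 ≈ -68701.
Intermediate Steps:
u = 902 (u = (22 - 1*0)*41 = (22 + 0)*41 = 22*41 = 902)
O = 67681/6894 (O = (135533 - 171)/(12886 + 902) = 135362/13788 = 135362*(1/13788) = 67681/6894 ≈ 9.8174)
(O + 153544) - 222255 = (67681/6894 + 153544) - 222255 = 1058600017/6894 - 222255 = -473625953/6894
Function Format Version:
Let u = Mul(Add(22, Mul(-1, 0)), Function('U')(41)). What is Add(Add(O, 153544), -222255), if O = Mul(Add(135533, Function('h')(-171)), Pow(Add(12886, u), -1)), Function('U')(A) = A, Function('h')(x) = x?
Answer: Rational(-473625953, 6894) ≈ -68701.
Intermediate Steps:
u = 902 (u = Mul(Add(22, Mul(-1, 0)), 41) = Mul(Add(22, 0), 41) = Mul(22, 41) = 902)
O = Rational(67681, 6894) (O = Mul(Add(135533, -171), Pow(Add(12886, 902), -1)) = Mul(135362, Pow(13788, -1)) = Mul(135362, Rational(1, 13788)) = Rational(67681, 6894) ≈ 9.8174)
Add(Add(O, 153544), -222255) = Add(Add(Rational(67681, 6894), 153544), -222255) = Add(Rational(1058600017, 6894), -222255) = Rational(-473625953, 6894)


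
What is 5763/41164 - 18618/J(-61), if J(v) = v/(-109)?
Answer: -83536305825/2511004 ≈ -33268.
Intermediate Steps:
J(v) = -v/109 (J(v) = v*(-1/109) = -v/109)
5763/41164 - 18618/J(-61) = 5763/41164 - 18618/((-1/109*(-61))) = 5763*(1/41164) - 18618/61/109 = 5763/41164 - 18618*109/61 = 5763/41164 - 2029362/61 = -83536305825/2511004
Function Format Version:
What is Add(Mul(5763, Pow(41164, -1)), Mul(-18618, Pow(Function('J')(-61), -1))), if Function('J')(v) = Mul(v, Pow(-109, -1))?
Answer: Rational(-83536305825, 2511004) ≈ -33268.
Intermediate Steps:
Function('J')(v) = Mul(Rational(-1, 109), v) (Function('J')(v) = Mul(v, Rational(-1, 109)) = Mul(Rational(-1, 109), v))
Add(Mul(5763, Pow(41164, -1)), Mul(-18618, Pow(Function('J')(-61), -1))) = Add(Mul(5763, Pow(41164, -1)), Mul(-18618, Pow(Mul(Rational(-1, 109), -61), -1))) = Add(Mul(5763, Rational(1, 41164)), Mul(-18618, Pow(Rational(61, 109), -1))) = Add(Rational(5763, 41164), Mul(-18618, Rational(109, 61))) = Add(Rational(5763, 41164), Rational(-2029362, 61)) = Rational(-83536305825, 2511004)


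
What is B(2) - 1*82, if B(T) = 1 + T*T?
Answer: -77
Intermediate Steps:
B(T) = 1 + T²
B(2) - 1*82 = (1 + 2²) - 1*82 = (1 + 4) - 82 = 5 - 82 = -77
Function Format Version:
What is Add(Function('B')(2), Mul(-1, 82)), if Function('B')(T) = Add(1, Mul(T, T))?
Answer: -77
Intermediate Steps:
Function('B')(T) = Add(1, Pow(T, 2))
Add(Function('B')(2), Mul(-1, 82)) = Add(Add(1, Pow(2, 2)), Mul(-1, 82)) = Add(Add(1, 4), -82) = Add(5, -82) = -77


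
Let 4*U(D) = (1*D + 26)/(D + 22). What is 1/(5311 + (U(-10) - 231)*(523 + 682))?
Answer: -3/817927 ≈ -3.6678e-6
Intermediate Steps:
U(D) = (26 + D)/(4*(22 + D)) (U(D) = ((1*D + 26)/(D + 22))/4 = ((D + 26)/(22 + D))/4 = ((26 + D)/(22 + D))/4 = (26 + D)/(4*(22 + D)))
1/(5311 + (U(-10) - 231)*(523 + 682)) = 1/(5311 + ((26 - 10)/(4*(22 - 10)) - 231)*(523 + 682)) = 1/(5311 + ((¼)*16/12 - 231)*1205) = 1/(5311 + ((¼)*(1/12)*16 - 231)*1205) = 1/(5311 + (⅓ - 231)*1205) = 1/(5311 - 692/3*1205) = 1/(5311 - 833860/3) = 1/(-817927/3) = -3/817927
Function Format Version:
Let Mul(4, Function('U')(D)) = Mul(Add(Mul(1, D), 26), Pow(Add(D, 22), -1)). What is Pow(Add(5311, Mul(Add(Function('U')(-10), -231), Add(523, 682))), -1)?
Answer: Rational(-3, 817927) ≈ -3.6678e-6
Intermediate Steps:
Function('U')(D) = Mul(Rational(1, 4), Pow(Add(22, D), -1), Add(26, D)) (Function('U')(D) = Mul(Rational(1, 4), Mul(Add(Mul(1, D), 26), Pow(Add(D, 22), -1))) = Mul(Rational(1, 4), Mul(Add(D, 26), Pow(Add(22, D), -1))) = Mul(Rational(1, 4), Mul(Add(26, D), Pow(Add(22, D), -1))) = Mul(Rational(1, 4), Mul(Pow(Add(22, D), -1), Add(26, D))) = Mul(Rational(1, 4), Pow(Add(22, D), -1), Add(26, D)))
Pow(Add(5311, Mul(Add(Function('U')(-10), -231), Add(523, 682))), -1) = Pow(Add(5311, Mul(Add(Mul(Rational(1, 4), Pow(Add(22, -10), -1), Add(26, -10)), -231), Add(523, 682))), -1) = Pow(Add(5311, Mul(Add(Mul(Rational(1, 4), Pow(12, -1), 16), -231), 1205)), -1) = Pow(Add(5311, Mul(Add(Mul(Rational(1, 4), Rational(1, 12), 16), -231), 1205)), -1) = Pow(Add(5311, Mul(Add(Rational(1, 3), -231), 1205)), -1) = Pow(Add(5311, Mul(Rational(-692, 3), 1205)), -1) = Pow(Add(5311, Rational(-833860, 3)), -1) = Pow(Rational(-817927, 3), -1) = Rational(-3, 817927)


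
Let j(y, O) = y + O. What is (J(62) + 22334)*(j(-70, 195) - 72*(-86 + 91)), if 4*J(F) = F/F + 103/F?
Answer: -1301664295/248 ≈ -5.2486e+6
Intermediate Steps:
j(y, O) = O + y
J(F) = ¼ + 103/(4*F) (J(F) = (F/F + 103/F)/4 = (1 + 103/F)/4 = ¼ + 103/(4*F))
(J(62) + 22334)*(j(-70, 195) - 72*(-86 + 91)) = ((¼)*(103 + 62)/62 + 22334)*((195 - 70) - 72*(-86 + 91)) = ((¼)*(1/62)*165 + 22334)*(125 - 72*5) = (165/248 + 22334)*(125 - 360) = (5538997/248)*(-235) = -1301664295/248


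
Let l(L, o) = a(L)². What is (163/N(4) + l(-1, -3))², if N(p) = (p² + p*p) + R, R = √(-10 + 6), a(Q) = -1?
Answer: 9720315/264196 - 254443*I/66049 ≈ 36.792 - 3.8523*I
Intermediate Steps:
R = 2*I (R = √(-4) = 2*I ≈ 2.0*I)
N(p) = 2*I + 2*p² (N(p) = (p² + p*p) + 2*I = (p² + p²) + 2*I = 2*p² + 2*I = 2*I + 2*p²)
l(L, o) = 1 (l(L, o) = (-1)² = 1)
(163/N(4) + l(-1, -3))² = (163/(2*I + 2*4²) + 1)² = (163/(2*I + 2*16) + 1)² = (163/(2*I + 32) + 1)² = (163/(32 + 2*I) + 1)² = (163*((32 - 2*I)/1028) + 1)² = (163*(32 - 2*I)/1028 + 1)² = (1 + 163*(32 - 2*I)/1028)²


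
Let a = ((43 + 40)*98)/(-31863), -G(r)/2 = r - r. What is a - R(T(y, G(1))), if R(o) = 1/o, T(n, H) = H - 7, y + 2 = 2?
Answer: -25075/223041 ≈ -0.11242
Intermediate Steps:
y = 0 (y = -2 + 2 = 0)
G(r) = 0 (G(r) = -2*(r - r) = -2*0 = 0)
T(n, H) = -7 + H
a = -8134/31863 (a = (83*98)*(-1/31863) = 8134*(-1/31863) = -8134/31863 ≈ -0.25528)
a - R(T(y, G(1))) = -8134/31863 - 1/(-7 + 0) = -8134/31863 - 1/(-7) = -8134/31863 - 1*(-1/7) = -8134/31863 + 1/7 = -25075/223041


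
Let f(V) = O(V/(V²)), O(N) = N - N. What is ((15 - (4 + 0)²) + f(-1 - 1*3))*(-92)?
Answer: 92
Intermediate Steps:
O(N) = 0
f(V) = 0
((15 - (4 + 0)²) + f(-1 - 1*3))*(-92) = ((15 - (4 + 0)²) + 0)*(-92) = ((15 - 1*4²) + 0)*(-92) = ((15 - 1*16) + 0)*(-92) = ((15 - 16) + 0)*(-92) = (-1 + 0)*(-92) = -1*(-92) = 92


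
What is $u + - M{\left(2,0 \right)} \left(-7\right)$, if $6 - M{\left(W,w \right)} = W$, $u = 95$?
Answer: $123$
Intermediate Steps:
$M{\left(W,w \right)} = 6 - W$
$u + - M{\left(2,0 \right)} \left(-7\right) = 95 + - (6 - 2) \left(-7\right) = 95 + \left(-1\right) 4 \left(-7\right) = 95 - -28 = 95 + 28 = 123$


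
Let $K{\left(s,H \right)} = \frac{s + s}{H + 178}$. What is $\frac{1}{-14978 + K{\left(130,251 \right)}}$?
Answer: $- \frac{33}{494254} \approx -6.6767 \cdot 10^{-5}$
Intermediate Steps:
$K{\left(s,H \right)} = \frac{2 s}{178 + H}$
$\frac{1}{-14978 + K{\left(130,251 \right)}} = \frac{1}{-14978 + 2 \cdot 130 \frac{1}{178 + 251}} = \frac{1}{-14978 + 2 \cdot 130 \cdot \frac{1}{429}} = \frac{1}{-14978 + \frac{20}{33}} = \frac{1}{- \frac{494254}{33}} = - \frac{33}{494254}$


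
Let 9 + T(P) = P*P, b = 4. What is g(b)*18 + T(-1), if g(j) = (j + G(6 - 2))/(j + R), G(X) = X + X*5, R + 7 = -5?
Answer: -71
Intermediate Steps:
T(P) = -9 + P² (T(P) = -9 + P*P = -9 + P²)
R = -12 (R = -7 - 5 = -12)
G(X) = 6*X (G(X) = X + 5*X = 6*X)
g(j) = (24 + j)/(-12 + j) (g(j) = (j + 6*(6 - 2))/(j - 12) = (j + 6*4)/(-12 + j) = (j + 24)/(-12 + j) = (24 + j)/(-12 + j))
g(b)*18 + T(-1) = ((24 + 4)/(-12 + 4))*18 + (-9 + (-1)²) = (28/(-8))*18 + (-9 + 1) = -⅛*28*18 - 8 = -7/2*18 - 8 = -63 - 8 = -71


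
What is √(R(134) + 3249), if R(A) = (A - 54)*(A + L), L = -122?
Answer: √4209 ≈ 64.877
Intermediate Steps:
R(A) = (-122 + A)*(-54 + A) (R(A) = (A - 54)*(A - 122) = (-54 + A)*(-122 + A) = (-122 + A)*(-54 + A))
√(R(134) + 3249) = √((6588 + 134² - 176*134) + 3249) = √((6588 + 17956 - 23584) + 3249) = √(960 + 3249) = √4209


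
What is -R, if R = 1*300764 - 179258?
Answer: -121506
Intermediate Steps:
R = 121506 (R = 300764 - 179258 = 121506)
-R = -1*121506 = -121506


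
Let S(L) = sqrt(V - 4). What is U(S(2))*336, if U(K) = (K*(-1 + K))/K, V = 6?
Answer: -336 + 336*sqrt(2) ≈ 139.18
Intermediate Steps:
S(L) = sqrt(2) (S(L) = sqrt(6 - 4) = sqrt(2))
U(K) = -1 + K
U(S(2))*336 = (-1 + sqrt(2))*336 = -336 + 336*sqrt(2)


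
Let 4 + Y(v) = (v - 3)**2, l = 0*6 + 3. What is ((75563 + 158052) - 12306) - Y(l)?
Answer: 221313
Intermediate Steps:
l = 3 (l = 0 + 3 = 3)
Y(v) = -4 + (-3 + v)**2 (Y(v) = -4 + (v - 3)**2 = -4 + (-3 + v)**2)
((75563 + 158052) - 12306) - Y(l) = ((75563 + 158052) - 12306) - (-4 + (-3 + 3)**2) = (233615 - 12306) - (-4 + 0**2) = 221309 - (-4 + 0) = 221309 - 1*(-4) = 221309 + 4 = 221313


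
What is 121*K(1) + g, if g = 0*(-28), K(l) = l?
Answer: 121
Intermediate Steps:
g = 0
121*K(1) + g = 121*1 + 0 = 121 + 0 = 121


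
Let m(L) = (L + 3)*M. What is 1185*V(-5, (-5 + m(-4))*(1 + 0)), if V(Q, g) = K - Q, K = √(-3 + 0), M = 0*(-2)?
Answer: 5925 + 1185*I*√3 ≈ 5925.0 + 2052.5*I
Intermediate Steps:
M = 0
K = I*√3 (K = √(-3) = I*√3 ≈ 1.732*I)
m(L) = 0 (m(L) = (L + 3)*0 = (3 + L)*0 = 0)
V(Q, g) = -Q + I*√3 (V(Q, g) = I*√3 - Q = -Q + I*√3)
1185*V(-5, (-5 + m(-4))*(1 + 0)) = 1185*(-1*(-5) + I*√3) = 1185*(5 + I*√3) = 5925 + 1185*I*√3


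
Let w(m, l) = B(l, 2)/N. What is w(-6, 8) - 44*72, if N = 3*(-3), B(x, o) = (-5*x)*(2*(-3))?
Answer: -9584/3 ≈ -3194.7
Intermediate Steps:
B(x, o) = 30*x (B(x, o) = -5*x*(-6) = 30*x)
N = -9
w(m, l) = -10*l/3 (w(m, l) = (30*l)/(-9) = (30*l)*(-1/9) = -10*l/3)
w(-6, 8) - 44*72 = -10/3*8 - 44*72 = -80/3 - 3168 = -9584/3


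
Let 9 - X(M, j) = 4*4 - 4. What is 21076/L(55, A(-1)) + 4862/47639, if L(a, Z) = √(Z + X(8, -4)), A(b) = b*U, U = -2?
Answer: 4862/47639 - 21076*I ≈ 0.10206 - 21076.0*I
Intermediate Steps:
X(M, j) = -3 (X(M, j) = 9 - (4*4 - 4) = 9 - (16 - 4) = 9 - 1*12 = 9 - 12 = -3)
A(b) = -2*b (A(b) = b*(-2) = -2*b)
L(a, Z) = √(-3 + Z) (L(a, Z) = √(Z - 3) = √(-3 + Z))
21076/L(55, A(-1)) + 4862/47639 = 21076/(√(-3 - 2*(-1))) + 4862/47639 = 21076/(√(-3 + 2)) + 4862*(1/47639) = 21076/(√(-1)) + 4862/47639 = 21076/I + 4862/47639 = 21076*(-I) + 4862/47639 = -21076*I + 4862/47639 = 4862/47639 - 21076*I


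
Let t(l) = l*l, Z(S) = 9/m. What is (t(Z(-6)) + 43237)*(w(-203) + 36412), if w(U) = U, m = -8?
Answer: 100199319041/64 ≈ 1.5656e+9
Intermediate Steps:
Z(S) = -9/8 (Z(S) = 9/(-8) = 9*(-⅛) = -9/8)
t(l) = l²
(t(Z(-6)) + 43237)*(w(-203) + 36412) = ((-9/8)² + 43237)*(-203 + 36412) = (81/64 + 43237)*36209 = (2767249/64)*36209 = 100199319041/64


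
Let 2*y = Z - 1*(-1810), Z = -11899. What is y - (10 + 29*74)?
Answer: -14401/2 ≈ -7200.5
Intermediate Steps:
y = -10089/2 (y = (-11899 - 1*(-1810))/2 = (-11899 + 1810)/2 = (½)*(-10089) = -10089/2 ≈ -5044.5)
y - (10 + 29*74) = -10089/2 - (10 + 29*74) = -10089/2 - (10 + 2146) = -10089/2 - 1*2156 = -10089/2 - 2156 = -14401/2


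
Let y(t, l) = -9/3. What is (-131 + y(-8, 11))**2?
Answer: 17956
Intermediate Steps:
y(t, l) = -3 (y(t, l) = -9*1/3 = -3)
(-131 + y(-8, 11))**2 = (-131 - 3)**2 = (-134)**2 = 17956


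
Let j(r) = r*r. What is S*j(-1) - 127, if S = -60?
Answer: -187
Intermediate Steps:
j(r) = r²
S*j(-1) - 127 = -60*(-1)² - 127 = -60*1 - 127 = -60 - 127 = -187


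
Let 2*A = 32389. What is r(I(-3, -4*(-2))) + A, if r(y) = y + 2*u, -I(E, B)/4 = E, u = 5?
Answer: 32433/2 ≈ 16217.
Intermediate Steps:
A = 32389/2 (A = (1/2)*32389 = 32389/2 ≈ 16195.)
I(E, B) = -4*E
r(y) = 10 + y (r(y) = y + 2*5 = y + 10 = 10 + y)
r(I(-3, -4*(-2))) + A = (10 - 4*(-3)) + 32389/2 = (10 + 12) + 32389/2 = 22 + 32389/2 = 32433/2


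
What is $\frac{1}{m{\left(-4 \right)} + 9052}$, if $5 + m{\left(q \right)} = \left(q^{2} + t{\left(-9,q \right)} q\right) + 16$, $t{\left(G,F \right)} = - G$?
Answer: $\frac{1}{9043} \approx 0.00011058$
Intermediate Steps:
$m{\left(q \right)} = 11 + q^{2} + 9 q$ ($m{\left(q \right)} = -5 + \left(\left(q^{2} + \left(-1\right) \left(-9\right) q\right) + 16\right) = -5 + \left(\left(q^{2} + 9 q\right) + 16\right) = -5 + \left(16 + q^{2} + 9 q\right) = 11 + q^{2} + 9 q$)
$\frac{1}{m{\left(-4 \right)} + 9052} = \frac{1}{\left(11 + \left(-4\right)^{2} + 9 \left(-4\right)\right) + 9052} = \frac{1}{\left(11 + 16 - 36\right) + 9052} = \frac{1}{-9 + 9052} = \frac{1}{9043}$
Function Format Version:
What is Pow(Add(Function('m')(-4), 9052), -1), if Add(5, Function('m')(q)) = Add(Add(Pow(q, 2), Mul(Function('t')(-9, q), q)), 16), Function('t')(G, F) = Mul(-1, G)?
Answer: Rational(1, 9043) ≈ 0.00011058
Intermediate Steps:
Function('m')(q) = Add(11, Pow(q, 2), Mul(9, q)) (Function('m')(q) = Add(-5, Add(Add(Pow(q, 2), Mul(Mul(-1, -9), q)), 16)) = Add(-5, Add(Add(Pow(q, 2), Mul(9, q)), 16)) = Add(-5, Add(16, Pow(q, 2), Mul(9, q))) = Add(11, Pow(q, 2), Mul(9, q)))
Pow(Add(Function('m')(-4), 9052), -1) = Pow(Add(Add(11, Pow(-4, 2), Mul(9, -4)), 9052), -1) = Pow(Add(Add(11, 16, -36), 9052), -1) = Pow(Add(-9, 9052), -1) = Pow(9043, -1) = Rational(1, 9043)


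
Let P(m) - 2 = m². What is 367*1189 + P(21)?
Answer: 436806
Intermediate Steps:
P(m) = 2 + m²
367*1189 + P(21) = 367*1189 + (2 + 21²) = 436363 + (2 + 441) = 436363 + 443 = 436806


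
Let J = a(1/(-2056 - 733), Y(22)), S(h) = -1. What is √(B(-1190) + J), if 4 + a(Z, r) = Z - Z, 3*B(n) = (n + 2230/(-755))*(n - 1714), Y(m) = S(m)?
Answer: 2*√6582506911/151 ≈ 1074.6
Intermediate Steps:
Y(m) = -1
B(n) = (-1714 + n)*(-446/151 + n)/3 (B(n) = ((n + 2230/(-755))*(n - 1714))/3 = ((n + 2230*(-1/755))*(-1714 + n))/3 = ((n - 446/151)*(-1714 + n))/3 = ((-446/151 + n)*(-1714 + n))/3 = ((-1714 + n)*(-446/151 + n))/3 = (-1714 + n)*(-446/151 + n)/3)
a(Z, r) = -4 (a(Z, r) = -4 + (Z - Z) = -4 + 0 = -4)
J = -4
√(B(-1190) + J) = √((764444/453 - 86420/151*(-1190) + (⅓)*(-1190)²) - 4) = √((764444/453 + 102839800/151 + (⅓)*1416100) - 4) = √((764444/453 + 102839800/151 + 1416100/3) - 4) = √(174371648/151 - 4) = √(174371044/151) = 2*√6582506911/151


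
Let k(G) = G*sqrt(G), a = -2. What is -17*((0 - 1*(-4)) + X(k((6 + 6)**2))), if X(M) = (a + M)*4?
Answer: -117436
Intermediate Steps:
k(G) = G**(3/2)
X(M) = -8 + 4*M (X(M) = (-2 + M)*4 = -8 + 4*M)
-17*((0 - 1*(-4)) + X(k((6 + 6)**2))) = -17*((0 - 1*(-4)) + (-8 + 4*((6 + 6)**2)**(3/2))) = -17*((0 + 4) + (-8 + 4*(12**2)**(3/2))) = -17*(4 + (-8 + 4*144**(3/2))) = -17*(4 + (-8 + 4*1728)) = -17*(4 + (-8 + 6912)) = -17*(4 + 6904) = -17*6908 = -117436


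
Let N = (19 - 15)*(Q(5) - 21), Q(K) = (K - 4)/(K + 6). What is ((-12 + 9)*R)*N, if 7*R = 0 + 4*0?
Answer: 0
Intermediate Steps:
Q(K) = (-4 + K)/(6 + K)
R = 0 (R = (0 + 4*0)/7 = (0 + 0)/7 = (⅐)*0 = 0)
N = -920/11 (N = (19 - 15)*((-4 + 5)/(6 + 5) - 21) = 4*(1/11 - 21) = 4*(-230/11) = -920/11 ≈ -83.636)
((-12 + 9)*R)*N = ((-12 + 9)*0)*(-920/11) = -3*0*(-920/11) = 0*(-920/11) = 0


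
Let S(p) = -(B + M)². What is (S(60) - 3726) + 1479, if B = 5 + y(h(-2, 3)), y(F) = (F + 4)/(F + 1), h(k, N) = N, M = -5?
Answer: -36001/16 ≈ -2250.1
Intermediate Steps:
y(F) = (4 + F)/(1 + F)
B = 27/4 (B = 5 + (4 + 3)/(1 + 3) = 5 + 7/4 = 27/4 ≈ 6.7500)
S(p) = -49/16 (S(p) = -(27/4 - 5)² = -(7/4)² = -1*49/16 = -49/16)
(S(60) - 3726) + 1479 = (-49/16 - 3726) + 1479 = -59665/16 + 1479 = -36001/16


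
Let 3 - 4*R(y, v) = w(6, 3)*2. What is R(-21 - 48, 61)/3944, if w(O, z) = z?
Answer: -3/15776 ≈ -0.00019016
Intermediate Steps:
R(y, v) = -¾ (R(y, v) = ¾ - 3*2/4 = ¾ - ¼*6 = ¾ - 3/2 = -¾)
R(-21 - 48, 61)/3944 = -¾/3944 = -¾*1/3944 = -3/15776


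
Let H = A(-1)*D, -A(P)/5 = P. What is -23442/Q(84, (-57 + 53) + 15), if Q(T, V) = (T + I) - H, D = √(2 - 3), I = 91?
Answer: -82047/613 - 11721*I/3065 ≈ -133.84 - 3.8241*I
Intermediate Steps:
A(P) = -5*P
D = I (D = √(-1) = I ≈ 1.0*I)
H = 5*I (H = (-5*(-1))*I = 5*I ≈ 5.0*I)
Q(T, V) = 91 + T - 5*I (Q(T, V) = (T + 91) - 5*I = (91 + T) - 5*I = 91 + T - 5*I)
-23442/Q(84, (-57 + 53) + 15) = -23442/(91 + 84 - 5*I) = -23442*(175 + 5*I)/30650 = -11721*(175 + 5*I)/15325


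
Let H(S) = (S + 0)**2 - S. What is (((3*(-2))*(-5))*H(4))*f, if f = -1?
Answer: -360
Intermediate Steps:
H(S) = S**2 - S
(((3*(-2))*(-5))*H(4))*f = (((3*(-2))*(-5))*(4*(-1 + 4)))*(-1) = ((-6*(-5))*(4*3))*(-1) = (30*12)*(-1) = 360*(-1) = -360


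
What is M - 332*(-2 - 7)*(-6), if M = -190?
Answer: -18118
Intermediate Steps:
M - 332*(-2 - 7)*(-6) = -190 - 332*(-2 - 7)*(-6) = -190 - (-2988)*(-6) = -190 - 332*54 = -190 - 17928 = -18118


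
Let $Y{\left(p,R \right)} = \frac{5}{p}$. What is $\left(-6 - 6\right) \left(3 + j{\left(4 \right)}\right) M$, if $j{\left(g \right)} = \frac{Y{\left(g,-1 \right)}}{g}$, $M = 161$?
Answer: $- \frac{25599}{4} \approx -6399.8$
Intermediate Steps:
$j{\left(g \right)} = \frac{5}{g^{2}}$ ($j{\left(g \right)} = \frac{5 \frac{1}{g}}{g} = \frac{5}{g^{2}}$)
$\left(-6 - 6\right) \left(3 + j{\left(4 \right)}\right) M = \left(-6 - 6\right) \left(3 + \frac{5}{16}\right) 161 = - 12 \left(3 + 5 \cdot \frac{1}{16}\right) 161 = - 12 \left(3 + \frac{5}{16}\right) 161 = \left(-12\right) \frac{53}{16} \cdot 161 = \left(- \frac{159}{4}\right) 161 = - \frac{25599}{4}$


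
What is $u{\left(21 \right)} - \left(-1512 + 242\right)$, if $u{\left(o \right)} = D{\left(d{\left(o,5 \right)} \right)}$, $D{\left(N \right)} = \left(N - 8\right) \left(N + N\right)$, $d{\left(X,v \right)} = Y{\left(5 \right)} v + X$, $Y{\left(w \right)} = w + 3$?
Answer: $7736$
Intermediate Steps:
$Y{\left(w \right)} = 3 + w$
$d{\left(X,v \right)} = X + 8 v$ ($d{\left(X,v \right)} = \left(3 + 5\right) v + X = 8 v + X = X + 8 v$)
$D{\left(N \right)} = 2 N \left(-8 + N\right)$ ($D{\left(N \right)} = \left(-8 + N\right) 2 N = 2 N \left(-8 + N\right)$)
$u{\left(o \right)} = 2 \left(32 + o\right) \left(40 + o\right)$ ($u{\left(o \right)} = 2 \left(o + 8 \cdot 5\right) \left(-8 + \left(o + 8 \cdot 5\right)\right) = 2 \left(o + 40\right) \left(-8 + \left(o + 40\right)\right) = 2 \left(40 + o\right) \left(-8 + \left(40 + o\right)\right) = 2 \left(40 + o\right) \left(32 + o\right) = 2 \left(32 + o\right) \left(40 + o\right)$)
$u{\left(21 \right)} - \left(-1512 + 242\right) = 2 \left(32 + 21\right) \left(40 + 21\right) - \left(-1512 + 242\right) = 2 \cdot 53 \cdot 61 - -1270 = 6466 + 1270 = 7736$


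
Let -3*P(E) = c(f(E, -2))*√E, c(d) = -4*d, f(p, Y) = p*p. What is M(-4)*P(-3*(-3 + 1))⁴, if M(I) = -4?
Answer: -764411904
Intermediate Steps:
f(p, Y) = p²
P(E) = 4*E^(5/2)/3 (P(E) = -(-4*E²)*√E/3 = -(-4)*E^(5/2)/3 = 4*E^(5/2)/3)
M(-4)*P(-3*(-3 + 1))⁴ = -4*186624*(-3 + 1)¹⁰ = -4*(4*(-3*(-2))^(5/2)/3)⁴ = -4*(4*6^(5/2)/3)⁴ = -4*(4*(36*√6)/3)⁴ = -4*(48*√6)⁴ = -4*191102976 = -764411904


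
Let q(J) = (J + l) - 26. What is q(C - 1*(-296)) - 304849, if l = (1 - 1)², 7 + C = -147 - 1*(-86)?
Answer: -304647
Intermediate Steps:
C = -68 (C = -7 + (-147 - 1*(-86)) = -7 + (-147 + 86) = -7 - 61 = -68)
l = 0 (l = 0² = 0)
q(J) = -26 + J (q(J) = (J + 0) - 26 = J - 26 = -26 + J)
q(C - 1*(-296)) - 304849 = (-26 + (-68 - 1*(-296))) - 304849 = (-26 + (-68 + 296)) - 304849 = (-26 + 228) - 304849 = 202 - 304849 = -304647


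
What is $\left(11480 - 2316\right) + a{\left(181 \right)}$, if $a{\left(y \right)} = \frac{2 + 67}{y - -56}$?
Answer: $\frac{723979}{79} \approx 9164.3$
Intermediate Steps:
$a{\left(y \right)} = \frac{69}{56 + y}$ ($a{\left(y \right)} = \frac{69}{y + 56} = \frac{69}{56 + y}$)
$\left(11480 - 2316\right) + a{\left(181 \right)} = \left(11480 - 2316\right) + \frac{69}{56 + 181} = 9164 + \frac{69}{237} = 9164 + 69 \cdot \frac{1}{237} = 9164 + \frac{23}{79} = \frac{723979}{79}$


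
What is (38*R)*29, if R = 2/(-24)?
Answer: -551/6 ≈ -91.833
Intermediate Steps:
R = -1/12 (R = 2*(-1/24) = -1/12 ≈ -0.083333)
(38*R)*29 = (38*(-1/12))*29 = -19/6*29 = -551/6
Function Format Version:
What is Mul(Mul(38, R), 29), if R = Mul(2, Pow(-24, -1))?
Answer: Rational(-551, 6) ≈ -91.833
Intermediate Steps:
R = Rational(-1, 12) (R = Mul(2, Rational(-1, 24)) = Rational(-1, 12) ≈ -0.083333)
Mul(Mul(38, R), 29) = Mul(Mul(38, Rational(-1, 12)), 29) = Mul(Rational(-19, 6), 29) = Rational(-551, 6)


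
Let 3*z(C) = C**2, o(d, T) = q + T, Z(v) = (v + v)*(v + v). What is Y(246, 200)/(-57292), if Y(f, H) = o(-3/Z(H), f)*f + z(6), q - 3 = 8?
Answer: -31617/28646 ≈ -1.1037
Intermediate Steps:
q = 11 (q = 3 + 8 = 11)
Z(v) = 4*v**2 (Z(v) = (2*v)*(2*v) = 4*v**2)
o(d, T) = 11 + T
z(C) = C**2/3
Y(f, H) = 12 + f*(11 + f) (Y(f, H) = (11 + f)*f + (1/3)*6**2 = f*(11 + f) + (1/3)*36 = f*(11 + f) + 12 = 12 + f*(11 + f))
Y(246, 200)/(-57292) = (12 + 246*(11 + 246))/(-57292) = (12 + 246*257)*(-1/57292) = (12 + 63222)*(-1/57292) = 63234*(-1/57292) = -31617/28646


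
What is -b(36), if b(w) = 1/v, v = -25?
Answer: 1/25 ≈ 0.040000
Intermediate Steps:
b(w) = -1/25 (b(w) = 1/(-25) = -1/25)
-b(36) = -1*(-1/25) = 1/25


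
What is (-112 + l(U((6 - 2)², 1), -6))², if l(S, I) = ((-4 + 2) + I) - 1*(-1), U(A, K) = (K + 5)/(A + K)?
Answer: 14161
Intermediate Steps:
U(A, K) = (5 + K)/(A + K)
l(S, I) = -1 + I (l(S, I) = (-2 + I) + 1 = -1 + I)
(-112 + l(U((6 - 2)², 1), -6))² = (-112 + (-1 - 6))² = (-112 - 7)² = (-119)² = 14161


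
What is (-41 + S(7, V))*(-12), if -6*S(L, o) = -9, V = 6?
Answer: 474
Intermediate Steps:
S(L, o) = 3/2 (S(L, o) = -⅙*(-9) = 3/2)
(-41 + S(7, V))*(-12) = (-41 + 3/2)*(-12) = -79/2*(-12) = 474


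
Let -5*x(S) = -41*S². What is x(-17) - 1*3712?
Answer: -6711/5 ≈ -1342.2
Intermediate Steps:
x(S) = 41*S²/5 (x(S) = -(-41)*S²/5 = 41*S²/5)
x(-17) - 1*3712 = (41/5)*(-17)² - 1*3712 = (41/5)*289 - 3712 = 11849/5 - 3712 = -6711/5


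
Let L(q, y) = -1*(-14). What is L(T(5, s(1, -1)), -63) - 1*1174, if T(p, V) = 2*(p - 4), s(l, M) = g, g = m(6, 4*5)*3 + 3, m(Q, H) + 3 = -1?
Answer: -1160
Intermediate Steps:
m(Q, H) = -4 (m(Q, H) = -3 - 1 = -4)
g = -9 (g = -4*3 + 3 = -12 + 3 = -9)
s(l, M) = -9
T(p, V) = -8 + 2*p (T(p, V) = 2*(-4 + p) = -8 + 2*p)
L(q, y) = 14
L(T(5, s(1, -1)), -63) - 1*1174 = 14 - 1*1174 = 14 - 1174 = -1160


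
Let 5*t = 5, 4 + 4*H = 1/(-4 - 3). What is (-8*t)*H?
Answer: 58/7 ≈ 8.2857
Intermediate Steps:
H = -29/28 (H = -1 + 1/(4*(-4 - 3)) = -1 + (1/4)/(-7) = -1 + (1/4)*(-1/7) = -1 - 1/28 = -29/28 ≈ -1.0357)
t = 1 (t = (1/5)*5 = 1)
(-8*t)*H = -8*1*(-29/28) = -8*(-29/28) = 58/7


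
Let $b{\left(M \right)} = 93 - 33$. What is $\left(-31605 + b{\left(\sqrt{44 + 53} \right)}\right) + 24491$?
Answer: $-7054$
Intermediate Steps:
$b{\left(M \right)} = 60$ ($b{\left(M \right)} = 93 - 33 = 60$)
$\left(-31605 + b{\left(\sqrt{44 + 53} \right)}\right) + 24491 = \left(-31605 + 60\right) + 24491 = -31545 + 24491 = -7054$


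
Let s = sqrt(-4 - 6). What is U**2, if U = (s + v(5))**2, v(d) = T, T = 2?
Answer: (2 + I*sqrt(10))**4 ≈ -124.0 - 151.79*I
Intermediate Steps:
v(d) = 2
s = I*sqrt(10) (s = sqrt(-10) = I*sqrt(10) ≈ 3.1623*I)
U = (2 + I*sqrt(10))**2 (U = (I*sqrt(10) + 2)**2 = (2 + I*sqrt(10))**2 ≈ -6.0 + 12.649*I)
U**2 = ((2 + I*sqrt(10))**2)**2 = (2 + I*sqrt(10))**4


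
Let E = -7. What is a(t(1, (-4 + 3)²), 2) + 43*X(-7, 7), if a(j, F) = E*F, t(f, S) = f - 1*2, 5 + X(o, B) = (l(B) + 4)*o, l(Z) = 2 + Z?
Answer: -4142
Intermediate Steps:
X(o, B) = -5 + o*(6 + B) (X(o, B) = -5 + ((2 + B) + 4)*o = -5 + (6 + B)*o = -5 + o*(6 + B))
t(f, S) = -2 + f (t(f, S) = f - 2 = -2 + f)
a(j, F) = -7*F
a(t(1, (-4 + 3)²), 2) + 43*X(-7, 7) = -7*2 + 43*(-5 + 6*(-7) + 7*(-7)) = -14 + 43*(-5 - 42 - 49) = -14 + 43*(-96) = -14 - 4128 = -4142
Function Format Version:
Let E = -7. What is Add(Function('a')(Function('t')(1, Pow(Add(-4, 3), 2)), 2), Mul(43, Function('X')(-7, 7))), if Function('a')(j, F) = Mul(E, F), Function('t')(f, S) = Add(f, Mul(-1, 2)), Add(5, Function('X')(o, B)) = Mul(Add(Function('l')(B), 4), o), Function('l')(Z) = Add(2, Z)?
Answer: -4142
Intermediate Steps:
Function('X')(o, B) = Add(-5, Mul(o, Add(6, B))) (Function('X')(o, B) = Add(-5, Mul(Add(Add(2, B), 4), o)) = Add(-5, Mul(Add(6, B), o)) = Add(-5, Mul(o, Add(6, B))))
Function('t')(f, S) = Add(-2, f) (Function('t')(f, S) = Add(f, -2) = Add(-2, f))
Function('a')(j, F) = Mul(-7, F)
Add(Function('a')(Function('t')(1, Pow(Add(-4, 3), 2)), 2), Mul(43, Function('X')(-7, 7))) = Add(Mul(-7, 2), Mul(43, Add(-5, Mul(6, -7), Mul(7, -7)))) = Add(-14, Mul(43, Add(-5, -42, -49))) = Add(-14, Mul(43, -96)) = Add(-14, -4128) = -4142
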